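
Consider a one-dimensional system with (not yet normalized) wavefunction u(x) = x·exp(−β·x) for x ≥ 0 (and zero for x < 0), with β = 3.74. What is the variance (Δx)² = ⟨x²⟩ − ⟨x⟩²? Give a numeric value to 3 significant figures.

0.0536

Compute ⟨x⟩ and ⟨x²⟩ separately, then (Δx)² = ⟨x²⟩ − ⟨x⟩².
Every integrand reduces to terms xʲ·e^(−2βx) on [0, ∞); use ∫₀^∞ xʲ·e^(−2βx) dx = j!/(2β)^(j+1).
Normalization: ∫|u|² dx = 0.0047789.
⟨x⟩ = 0.40107 and ⟨x²⟩ = 0.21448.
(Δx)² = 0.21448 − (0.40107)² = 0.053619.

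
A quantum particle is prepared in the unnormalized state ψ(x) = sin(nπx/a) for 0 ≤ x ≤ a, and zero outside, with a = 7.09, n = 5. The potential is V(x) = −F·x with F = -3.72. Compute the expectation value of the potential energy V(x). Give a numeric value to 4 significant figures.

13.19

⟨V⟩ = ∫ V(x)·|ψ|² dx / ∫|ψ|² dx.
With sin²θ = (1 − cos2θ)/2 on 0 ≤ x ≤ a: ∫sin²(nπx/a) dx = a/2, ∫x·sin²(nπx/a) dx = a²/4, ∫x²·sin²(nπx/a) dx = a³·(1/6 − 1/(4n²π²)); higher powers xᵏ the same way, integrating xᵏ·cos(2nπx/a) by parts.
State is unnormalized: ∫|ψ|² dx = 3.5450, and ∫ψ*·V(x)·ψ dx = 46.749, so ⟨V⟩ = 46.749 / 3.5450.
⟨V⟩ = 13.187.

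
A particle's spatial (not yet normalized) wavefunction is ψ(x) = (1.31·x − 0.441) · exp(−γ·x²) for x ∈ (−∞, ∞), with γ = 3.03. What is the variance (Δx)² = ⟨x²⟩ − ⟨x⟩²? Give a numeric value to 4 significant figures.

Compute ⟨x⟩ and ⟨x²⟩ separately, then (Δx)² = ⟨x²⟩ − ⟨x⟩².
Expand each integrand as polynomial × e^(−2γx²) and use ∫x^(2j)·e^(−2γx²) dx = (2j−1)!!/(4γ)^j · √(π/(2γ)), odd powers → 0; here √(π/(2γ)) = 0.72001.
Normalization: ∫|ψ|² dx = 0.24198.
⟨x⟩ = -0.28366 and ⟨x²⟩ = 0.15203.
(Δx)² = 0.15203 − (-0.28366)² = 0.071567.

0.07157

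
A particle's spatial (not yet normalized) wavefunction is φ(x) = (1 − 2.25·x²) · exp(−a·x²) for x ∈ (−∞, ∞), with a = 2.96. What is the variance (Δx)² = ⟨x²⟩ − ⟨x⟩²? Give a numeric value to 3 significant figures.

Compute ⟨x⟩ and ⟨x²⟩ separately, then (Δx)² = ⟨x²⟩ − ⟨x⟩².
Expand each integrand as polynomial × e^(−2ax²) and use ∫x^(2j)·e^(−2ax²) dx = (2j−1)!!/(4a)^j · √(π/(2a)), odd powers → 0; here √(π/(2a)) = 0.72847.
Normalization: ∫|φ|² dx = 0.53053.
⟨x⟩ = 0.0000 and ⟨x²⟩ = 0.046562.
(Δx)² = 0.046562 − (0.0000)² = 0.046562.

0.0466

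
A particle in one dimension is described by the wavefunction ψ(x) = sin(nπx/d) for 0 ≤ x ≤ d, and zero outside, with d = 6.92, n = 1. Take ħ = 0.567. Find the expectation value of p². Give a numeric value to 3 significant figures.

0.0663

p² ψ = −ħ² d²ψ/dx²; ⟨p²⟩ = −ħ² ∫ ψ*·ψ'' dx / ∫|ψ|² dx.
d/dx sin(nπx/d) = (nπ/d)·cos(nπx/d) and d²/dx² sin(nπx/d) = −(nπ/d)²·sin(nπx/d); on 0 ≤ x ≤ d, ∫sin²(nπx/d) dx = d/2 and ∫sin(nπx/d)·cos(nπx/d) dx = 0.
State is unnormalized: ∫|ψ|² dx = 3.4600, and ∫ψ*·(−ħ² ψ'') dx = 0.22926, so ⟨p²⟩ = 0.22926 / 3.4600.
⟨p²⟩ = 0.066260.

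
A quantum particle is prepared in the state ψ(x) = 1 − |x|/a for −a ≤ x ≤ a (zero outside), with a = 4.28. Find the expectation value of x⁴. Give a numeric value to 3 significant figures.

9.59

⟨x⁴⟩ = ∫ x⁴·|ψ|² dx / ∫|ψ|² dx (integrals over the domain).
ψ is even, so ∫ over [−a, a] = 2∫₀ᵃ with ψ = 1 − x/a there: ∫₀ᵃ (1 − x/a)² dx = a/3, ∫₀ᵃ x²(1 − x/a)² dx = a³/30, ∫₀ᵃ x⁴(1 − x/a)² dx = a⁵/105.
State is unnormalized: ∫|ψ|² dx = 2.8533, and ∫ψ*·x⁴·ψ dx = 27.356, so ⟨x⁴⟩ = 27.356 / 2.8533.
⟨x⁴⟩ = 9.5875.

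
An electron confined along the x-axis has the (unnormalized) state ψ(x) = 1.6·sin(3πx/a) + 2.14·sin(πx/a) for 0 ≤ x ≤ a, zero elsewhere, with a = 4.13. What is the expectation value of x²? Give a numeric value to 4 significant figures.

⟨x²⟩ = ∫ x²·|ψ|² dx / ∫|ψ|² dx (integrals over the domain).
On 0 ≤ x ≤ a (j ≠ l): ∫sin²(jπx/a) dx = a/2, ∫sin(jπx/a)·sin(lπx/a) dx = 0; diagonal moments ∫x·sin²(jπx/a) dx = a²/4, ∫x²·sin²(jπx/a) dx = a³·(1/6 − 1/(4j²π²)); cross terms ∫x·sin(jπx/a)·sin(lπx/a) dx = 0 for j + l even and −4jla²/(π²(j² − l²)²) for j + l odd, ∫x²·sin(jπx/a)·sin(lπx/a) dx = (−1)^(j+l)·4jla³/(π²(j² − l²)²); higher powers the same way via product-to-sum and parts.
State is unnormalized: ∫|ψ|² dx = 14.743, and ∫ψ*·x²·ψ dx = 84.310, so ⟨x²⟩ = 84.310 / 14.743.
⟨x²⟩ = 5.7185.

5.719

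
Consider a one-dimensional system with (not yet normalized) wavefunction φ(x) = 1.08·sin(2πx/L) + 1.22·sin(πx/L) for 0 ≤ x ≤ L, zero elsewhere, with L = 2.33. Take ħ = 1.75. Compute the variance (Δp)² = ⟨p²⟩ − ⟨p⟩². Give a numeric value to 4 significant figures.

Compute ⟨p⟩ and ⟨p²⟩ separately; (Δp)² = ⟨p²⟩ − ⟨p⟩².
d²/dx² sin(jπx/L) = −(jπ/L)²·sin(jπx/L); on 0 ≤ x ≤ L, ∫sin²(jπx/L) dx = L/2 and ∫sin(jπx/L)·sin(lπx/L) dx = 0 for j ≠ l, so only diagonal terms survive in ∫|φ|² and ∫φ·φ″; ∫φ·φ′ dx = [φ²/2] between the walls = 0.
Normalization: ∫|φ|² dx = 3.0928.
⟨p⟩ = 0.0000 and ⟨p²⟩ = 12.906.
(Δp)² = 12.906 − (0.0000)² = 12.906.

12.91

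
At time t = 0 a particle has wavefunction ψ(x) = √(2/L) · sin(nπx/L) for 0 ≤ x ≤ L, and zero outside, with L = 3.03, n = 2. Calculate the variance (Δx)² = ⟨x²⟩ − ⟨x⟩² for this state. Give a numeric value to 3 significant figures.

0.649

Compute ⟨x⟩ and ⟨x²⟩ separately, then (Δx)² = ⟨x²⟩ − ⟨x⟩².
With sin²θ = (1 − cos2θ)/2 on 0 ≤ x ≤ L: ∫sin²(nπx/L) dx = L/2, ∫x·sin²(nπx/L) dx = L²/4, ∫x²·sin²(nπx/L) dx = L³·(1/6 − 1/(4n²π²)); higher powers xᵏ the same way, integrating xᵏ·cos(2nπx/L) by parts.
⟨x⟩ = 1.5150 and ⟨x²⟩ = 2.9440.
(Δx)² = 2.9440 − (1.5150)² = 0.64880.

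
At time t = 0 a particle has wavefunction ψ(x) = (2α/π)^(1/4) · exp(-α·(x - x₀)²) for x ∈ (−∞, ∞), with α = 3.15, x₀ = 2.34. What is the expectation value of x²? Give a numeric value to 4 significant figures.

5.555

⟨x²⟩ = ∫ x²·|ψ|² dx (integrals over the domain).
Gaussian moments (u = x − x₀): ∫u^(2j)·e^(−2αu²) du = (2j−1)!!/(4α)^j · √(π/(2α)), odd powers integrate to 0; here √(π/(2α)) = 0.70616.
⟨x²⟩ = 5.5550.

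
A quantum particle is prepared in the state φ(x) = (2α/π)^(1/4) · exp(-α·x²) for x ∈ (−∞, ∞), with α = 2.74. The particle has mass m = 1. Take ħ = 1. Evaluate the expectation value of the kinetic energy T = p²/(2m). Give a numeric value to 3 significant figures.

T = −(ħ²/2m) d²/dx², so ⟨T⟩ = −(ħ²/2m) ∫ φ*·φ'' dx; with m = 1.
Gaussian moments: ∫x^(2j)·e^(−2αx²) dx = (2j−1)!!/(4α)^j · √(π/(2α)), odd powers integrate to 0; here √(π/(2α)) = 0.75715. Derivatives: d/dx e^(−αx²) = −2αx·e^(−αx²), d²/dx² e^(−αx²) = (4α²x² − 2α)·e^(−αx²).
⟨T⟩ = 1.3700.

1.37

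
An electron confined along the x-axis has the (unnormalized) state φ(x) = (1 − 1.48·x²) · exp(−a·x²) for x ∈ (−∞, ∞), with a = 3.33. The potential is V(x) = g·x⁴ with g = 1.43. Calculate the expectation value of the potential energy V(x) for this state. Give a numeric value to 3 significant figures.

⟨V⟩ = ∫ V(x)·|φ|² dx / ∫|φ|² dx.
Expand each integrand as polynomial × e^(−2ax²) and use ∫x^(2j)·e^(−2ax²) dx = (2j−1)!!/(4a)^j · √(π/(2a)), odd powers → 0; here √(π/(2a)) = 0.68681.
State is unnormalized: ∫|φ|² dx = 0.55962, and ∫φ*·V(x)·φ dx = 0.0053306, so ⟨V⟩ = 0.0053306 / 0.55962.
⟨V⟩ = 0.0095253.

0.00953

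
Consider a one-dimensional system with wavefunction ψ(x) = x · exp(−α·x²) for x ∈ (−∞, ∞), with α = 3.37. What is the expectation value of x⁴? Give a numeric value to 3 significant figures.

⟨x⁴⟩ = ∫ x⁴·|ψ|² dx / ∫|ψ|² dx (integrals over the domain).
Expand each integrand as polynomial × e^(−2αx²) and use ∫x^(2j)·e^(−2αx²) dx = (2j−1)!!/(4α)^j · √(π/(2α)), odd powers → 0; here √(π/(2α)) = 0.68272.
State is unnormalized: ∫|ψ|² dx = 0.050647, and ∫ψ*·x⁴·ψ dx = 0.0041809, so ⟨x⁴⟩ = 0.0041809 / 0.050647.
⟨x⁴⟩ = 0.082549.

0.0825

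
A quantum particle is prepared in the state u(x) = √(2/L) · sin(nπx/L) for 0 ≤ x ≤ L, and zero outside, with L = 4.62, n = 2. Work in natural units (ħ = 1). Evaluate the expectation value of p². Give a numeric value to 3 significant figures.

p² u = −ħ² d²u/dx²; ⟨p²⟩ = −ħ² ∫ u*·u'' dx.
d/dx sin(nπx/L) = (nπ/L)·cos(nπx/L) and d²/dx² sin(nπx/L) = −(nπ/L)²·sin(nπx/L); on 0 ≤ x ≤ L, ∫sin²(nπx/L) dx = L/2 and ∫sin(nπx/L)·cos(nπx/L) dx = 0.
⟨p²⟩ = 1.8496.

1.85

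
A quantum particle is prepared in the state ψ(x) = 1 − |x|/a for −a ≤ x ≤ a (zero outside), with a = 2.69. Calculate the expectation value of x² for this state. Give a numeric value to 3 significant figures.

0.724

⟨x²⟩ = ∫ x²·|ψ|² dx / ∫|ψ|² dx (integrals over the domain).
ψ is even, so ∫ over [−a, a] = 2∫₀ᵃ with ψ = 1 − x/a there: ∫₀ᵃ (1 − x/a)² dx = a/3, ∫₀ᵃ x²(1 − x/a)² dx = a³/30, ∫₀ᵃ x⁴(1 − x/a)² dx = a⁵/105.
State is unnormalized: ∫|ψ|² dx = 1.7933, and ∫ψ*·x²·ψ dx = 1.2977, so ⟨x²⟩ = 1.2977 / 1.7933.
⟨x²⟩ = 0.72361.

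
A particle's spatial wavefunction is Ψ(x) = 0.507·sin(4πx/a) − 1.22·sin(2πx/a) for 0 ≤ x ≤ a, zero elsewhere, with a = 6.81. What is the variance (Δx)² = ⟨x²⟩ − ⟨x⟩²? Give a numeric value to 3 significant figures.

1.86

Compute ⟨x⟩ and ⟨x²⟩ separately, then (Δx)² = ⟨x²⟩ − ⟨x⟩².
On 0 ≤ x ≤ a (j ≠ l): ∫sin²(jπx/a) dx = a/2, ∫sin(jπx/a)·sin(lπx/a) dx = 0; diagonal moments ∫x·sin²(jπx/a) dx = a²/4, ∫x²·sin²(jπx/a) dx = a³·(1/6 − 1/(4j²π²)); cross terms ∫x·sin(jπx/a)·sin(lπx/a) dx = 0 for j + l even and −4jla²/(π²(j² − l²)²) for j + l odd, ∫x²·sin(jπx/a)·sin(lπx/a) dx = (−1)^(j+l)·4jla³/(π²(j² − l²)²); higher powers the same way via product-to-sum and parts.
Normalization: ∫|Ψ|² dx = 5.9433.
⟨x⟩ = 3.4050 and ⟨x²⟩ = 13.456.
(Δx)² = 13.456 − (3.4050)² = 1.8621.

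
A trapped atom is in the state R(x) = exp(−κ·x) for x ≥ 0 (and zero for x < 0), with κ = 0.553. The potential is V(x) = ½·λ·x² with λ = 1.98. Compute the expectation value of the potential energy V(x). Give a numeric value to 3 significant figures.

⟨V⟩ = ∫ V(x)·|R|² dx / ∫|R|² dx.
Every integrand reduces to terms xʲ·e^(−2κx) on [0, ∞); use ∫₀^∞ xʲ·e^(−2κx) dx = j!/(2κ)^(j+1).
State is unnormalized: ∫|R|² dx = 0.90416, and ∫R*·V(x)·R dx = 1.4635, so ⟨V⟩ = 1.4635 / 0.90416.
⟨V⟩ = 1.6187.

1.62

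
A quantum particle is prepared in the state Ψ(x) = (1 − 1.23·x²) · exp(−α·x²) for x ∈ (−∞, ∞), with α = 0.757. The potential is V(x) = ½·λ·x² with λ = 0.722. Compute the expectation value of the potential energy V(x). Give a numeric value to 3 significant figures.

⟨V⟩ = ∫ V(x)·|Ψ|² dx / ∫|Ψ|² dx.
Expand each integrand as polynomial × e^(−2αx²) and use ∫x^(2j)·e^(−2αx²) dx = (2j−1)!!/(4α)^j · √(π/(2α)), odd powers → 0; here √(π/(2α)) = 1.4405.
State is unnormalized: ∫|Ψ|² dx = 0.98328, and ∫Ψ*·V(x)·Ψ dx = 0.17823, so ⟨V⟩ = 0.17823 / 0.98328.
⟨V⟩ = 0.18126.

0.181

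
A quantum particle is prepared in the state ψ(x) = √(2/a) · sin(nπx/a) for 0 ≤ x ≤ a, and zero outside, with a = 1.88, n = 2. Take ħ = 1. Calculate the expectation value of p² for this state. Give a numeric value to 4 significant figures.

p² ψ = −ħ² d²ψ/dx²; ⟨p²⟩ = −ħ² ∫ ψ*·ψ'' dx.
d/dx sin(nπx/a) = (nπ/a)·cos(nπx/a) and d²/dx² sin(nπx/a) = −(nπ/a)²·sin(nπx/a); on 0 ≤ x ≤ a, ∫sin²(nπx/a) dx = a/2 and ∫sin(nπx/a)·cos(nπx/a) dx = 0.
⟨p²⟩ = 11.170.

11.17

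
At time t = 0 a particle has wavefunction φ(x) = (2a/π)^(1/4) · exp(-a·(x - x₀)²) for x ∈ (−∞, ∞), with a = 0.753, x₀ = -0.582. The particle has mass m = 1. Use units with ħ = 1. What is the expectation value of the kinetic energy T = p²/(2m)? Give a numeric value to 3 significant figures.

0.377

T = −(ħ²/2m) d²/dx², so ⟨T⟩ = −(ħ²/2m) ∫ φ*·φ'' dx; with m = 1.
Gaussian moments (u = x − x₀): ∫u^(2j)·e^(−2au²) du = (2j−1)!!/(4a)^j · √(π/(2a)), odd powers integrate to 0; here √(π/(2a)) = 1.4443. Derivatives: d/dx e^(−au²) = −2au·e^(−au²), d²/dx² e^(−au²) = (4a²u² − 2a)·e^(−au²).
⟨T⟩ = 0.37650.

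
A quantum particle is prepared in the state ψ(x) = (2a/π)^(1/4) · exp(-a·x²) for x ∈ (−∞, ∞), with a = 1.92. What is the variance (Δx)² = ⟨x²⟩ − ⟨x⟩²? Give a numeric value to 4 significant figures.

Compute ⟨x⟩ and ⟨x²⟩ separately, then (Δx)² = ⟨x²⟩ − ⟨x⟩².
Gaussian moments: ∫x^(2j)·e^(−2ax²) dx = (2j−1)!!/(4a)^j · √(π/(2a)), odd powers integrate to 0; here √(π/(2a)) = 0.90450.
⟨x⟩ = 0.0000 and ⟨x²⟩ = 0.13021.
(Δx)² = 0.13021 − (0.0000)² = 0.13021.

0.1302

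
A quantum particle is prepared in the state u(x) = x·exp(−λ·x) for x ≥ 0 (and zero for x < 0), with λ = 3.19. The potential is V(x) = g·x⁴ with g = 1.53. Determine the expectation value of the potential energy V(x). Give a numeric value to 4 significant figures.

⟨V⟩ = ∫ V(x)·|u|² dx / ∫|u|² dx.
Every integrand reduces to terms xʲ·e^(−2λx) on [0, ∞); use ∫₀^∞ xʲ·e^(−2λx) dx = j!/(2λ)^(j+1).
State is unnormalized: ∫|u|² dx = 0.0077014, and ∫u*·V(x)·u dx = 0.0025602, so ⟨V⟩ = 0.0025602 / 0.0077014.
⟨V⟩ = 0.33244.

0.3324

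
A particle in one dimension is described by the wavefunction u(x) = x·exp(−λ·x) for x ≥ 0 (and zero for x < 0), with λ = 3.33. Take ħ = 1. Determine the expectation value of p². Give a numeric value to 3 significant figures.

11.1

p² u = −ħ² d²u/dx²; ⟨p²⟩ = −ħ² ∫ u*·u'' dx / ∫|u|² dx.
Differentiate x·exp(−λ·x) with the product rule; every integrand then reduces to terms xʲ·e^(−2λx) on [0, ∞), with ∫₀^∞ xʲ·e^(−2λx) dx = j!/(2λ)^(j+1).
State is unnormalized: ∫|u|² dx = 0.0067703, and ∫u*·(−ħ² u'') dx = 0.075075, so ⟨p²⟩ = 0.075075 / 0.0067703.
⟨p²⟩ = 11.089.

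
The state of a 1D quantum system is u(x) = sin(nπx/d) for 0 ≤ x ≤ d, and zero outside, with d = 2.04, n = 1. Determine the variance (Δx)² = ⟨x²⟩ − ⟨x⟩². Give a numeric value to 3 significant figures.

Compute ⟨x⟩ and ⟨x²⟩ separately, then (Δx)² = ⟨x²⟩ − ⟨x⟩².
With sin²θ = (1 − cos2θ)/2 on 0 ≤ x ≤ d: ∫sin²(nπx/d) dx = d/2, ∫x·sin²(nπx/d) dx = d²/4, ∫x²·sin²(nπx/d) dx = d³·(1/6 − 1/(4n²π²)); higher powers xᵏ the same way, integrating xᵏ·cos(2nπx/d) by parts.
Normalization: ∫|u|² dx = 1.0200.
⟨x⟩ = 1.0200 and ⟨x²⟩ = 1.1764.
(Δx)² = 1.1764 − (1.0200)² = 0.13597.

0.136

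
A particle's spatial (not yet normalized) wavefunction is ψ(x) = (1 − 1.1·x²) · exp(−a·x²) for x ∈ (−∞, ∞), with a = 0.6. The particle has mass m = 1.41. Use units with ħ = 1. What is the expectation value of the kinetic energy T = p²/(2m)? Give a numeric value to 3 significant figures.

1.01

T = −(ħ²/2m) d²/dx², so ⟨T⟩ = −(ħ²/2m) ∫ ψ*·ψ'' dx / ∫|ψ|² dx; with m = 1.41.
Expand each integrand as polynomial × e^(−2ax²) and use ∫x^(2j)·e^(−2ax²) dx = (2j−1)!!/(4a)^j · √(π/(2a)), odd powers → 0; here √(π/(2a)) = 1.6180. Differentiate with the product rule, d/dx e^(−ax²) = −2ax·e^(−ax²).
State is unnormalized: ∫|ψ|² dx = 1.1545, and ∫ψ*·(−ħ²/2m · ψ'') dx = 1.1661, so ⟨T⟩ = 1.1661 / 1.1545.
⟨T⟩ = 1.0100.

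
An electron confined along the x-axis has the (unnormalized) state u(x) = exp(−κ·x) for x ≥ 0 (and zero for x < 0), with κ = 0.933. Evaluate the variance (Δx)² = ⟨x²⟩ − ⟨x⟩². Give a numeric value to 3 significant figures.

0.287

Compute ⟨x⟩ and ⟨x²⟩ separately, then (Δx)² = ⟨x²⟩ − ⟨x⟩².
Every integrand reduces to terms xʲ·e^(−2κx) on [0, ∞); use ∫₀^∞ xʲ·e^(−2κx) dx = j!/(2κ)^(j+1).
Normalization: ∫|u|² dx = 0.53591.
⟨x⟩ = 0.53591 and ⟨x²⟩ = 0.57439.
(Δx)² = 0.57439 − (0.53591)² = 0.28719.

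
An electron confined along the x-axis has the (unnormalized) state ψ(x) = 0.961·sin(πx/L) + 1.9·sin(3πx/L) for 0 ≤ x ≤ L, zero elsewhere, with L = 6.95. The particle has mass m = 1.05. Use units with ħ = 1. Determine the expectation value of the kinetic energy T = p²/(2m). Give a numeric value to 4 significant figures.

0.7171

T = −(ħ²/2m) d²/dx², so ⟨T⟩ = −(ħ²/2m) ∫ ψ*·ψ'' dx / ∫|ψ|² dx; with m = 1.05.
d²/dx² sin(jπx/L) = −(jπ/L)²·sin(jπx/L); on 0 ≤ x ≤ L, ∫sin²(jπx/L) dx = L/2 and ∫sin(jπx/L)·sin(lπx/L) dx = 0 for j ≠ l, so only diagonal terms survive in ∫|ψ|² and ∫ψ·ψ″; ∫ψ·ψ′ dx = [ψ²/2] between the walls = 0.
State is unnormalized: ∫|ψ|² dx = 15.754, and ∫ψ*·(−ħ²/2m · ψ'') dx = 11.298, so ⟨T⟩ = 11.298 / 15.754.
⟨T⟩ = 0.71713.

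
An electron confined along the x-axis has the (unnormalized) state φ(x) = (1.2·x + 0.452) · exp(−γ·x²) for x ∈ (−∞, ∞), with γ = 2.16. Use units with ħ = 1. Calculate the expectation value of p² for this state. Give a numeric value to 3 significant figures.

p² φ = −ħ² d²φ/dx²; ⟨p²⟩ = −ħ² ∫ φ*·φ'' dx / ∫|φ|² dx.
Expand each integrand as polynomial × e^(−2γx²) and use ∫x^(2j)·e^(−2γx²) dx = (2j−1)!!/(4γ)^j · √(π/(2γ)), odd powers → 0; here √(π/(2γ)) = 0.85277. Differentiate with the product rule, d/dx e^(−γx²) = −2γx·e^(−γx²).
State is unnormalized: ∫|φ|² dx = 0.31635, and ∫φ*·(−ħ² φ'') dx = 1.2973, so ⟨p²⟩ = 1.2973 / 0.31635.
⟨p²⟩ = 4.1009.

4.10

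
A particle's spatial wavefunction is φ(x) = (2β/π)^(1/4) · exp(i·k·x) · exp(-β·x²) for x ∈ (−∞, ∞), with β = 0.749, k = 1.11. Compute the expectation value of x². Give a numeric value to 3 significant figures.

⟨x²⟩ = ∫ x²·|φ|² dx (integrals over the domain).
Gaussian moments: ∫x^(2j)·e^(−2βx²) dx = (2j−1)!!/(4β)^j · √(π/(2β)), odd powers integrate to 0; here √(π/(2β)) = 1.4482.
⟨x²⟩ = 0.33378.

0.334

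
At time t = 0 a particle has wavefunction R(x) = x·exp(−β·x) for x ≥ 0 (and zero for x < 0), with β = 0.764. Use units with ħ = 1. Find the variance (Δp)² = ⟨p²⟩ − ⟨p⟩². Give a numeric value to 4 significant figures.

Compute ⟨p⟩ and ⟨p²⟩ separately; (Δp)² = ⟨p²⟩ − ⟨p⟩².
Differentiate x·exp(−β·x) with the product rule; every integrand then reduces to terms xʲ·e^(−2βx) on [0, ∞), with ∫₀^∞ xʲ·e^(−2βx) dx = j!/(2β)^(j+1).
Normalization: ∫|R|² dx = 0.56061.
⟨p⟩ = 0.0000 and ⟨p²⟩ = 0.58370.
(Δp)² = 0.58370 − (0.0000)² = 0.58370.

0.5837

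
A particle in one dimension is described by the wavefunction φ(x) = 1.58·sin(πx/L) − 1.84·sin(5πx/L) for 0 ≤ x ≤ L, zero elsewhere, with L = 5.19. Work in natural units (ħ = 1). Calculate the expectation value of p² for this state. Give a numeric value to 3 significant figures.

p² φ = −ħ² d²φ/dx²; ⟨p²⟩ = −ħ² ∫ φ*·φ'' dx / ∫|φ|² dx.
d²/dx² sin(jπx/L) = −(jπ/L)²·sin(jπx/L); on 0 ≤ x ≤ L, ∫sin²(jπx/L) dx = L/2 and ∫sin(jπx/L)·sin(lπx/L) dx = 0 for j ≠ l, so only diagonal terms survive in ∫|φ|² and ∫φ·φ″; ∫φ·φ′ dx = [φ²/2] between the walls = 0.
State is unnormalized: ∫|φ|² dx = 15.264, and ∫φ*·(−ħ² φ'') dx = 82.852, so ⟨p²⟩ = 82.852 / 15.264.
⟨p²⟩ = 5.4280.

5.43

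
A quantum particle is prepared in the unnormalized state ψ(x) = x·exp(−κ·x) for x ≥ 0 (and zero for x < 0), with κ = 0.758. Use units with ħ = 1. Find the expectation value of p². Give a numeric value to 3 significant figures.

0.575

p² ψ = −ħ² d²ψ/dx²; ⟨p²⟩ = −ħ² ∫ ψ*·ψ'' dx / ∫|ψ|² dx.
Differentiate x·exp(−κ·x) with the product rule; every integrand then reduces to terms xʲ·e^(−2κx) on [0, ∞), with ∫₀^∞ xʲ·e^(−2κx) dx = j!/(2κ)^(j+1).
State is unnormalized: ∫|ψ|² dx = 0.57403, and ∫ψ*·(−ħ² ψ'') dx = 0.32982, so ⟨p²⟩ = 0.32982 / 0.57403.
⟨p²⟩ = 0.57456.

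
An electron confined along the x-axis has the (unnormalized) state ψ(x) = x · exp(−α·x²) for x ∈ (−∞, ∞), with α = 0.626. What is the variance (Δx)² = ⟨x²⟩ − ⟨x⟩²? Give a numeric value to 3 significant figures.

Compute ⟨x⟩ and ⟨x²⟩ separately, then (Δx)² = ⟨x²⟩ − ⟨x⟩².
Expand each integrand as polynomial × e^(−2αx²) and use ∫x^(2j)·e^(−2αx²) dx = (2j−1)!!/(4α)^j · √(π/(2α)), odd powers → 0; here √(π/(2α)) = 1.5841.
Normalization: ∫|ψ|² dx = 0.63261.
⟨x⟩ = 0.0000 and ⟨x²⟩ = 1.1981.
(Δx)² = 1.1981 − (0.0000)² = 1.1981.

1.20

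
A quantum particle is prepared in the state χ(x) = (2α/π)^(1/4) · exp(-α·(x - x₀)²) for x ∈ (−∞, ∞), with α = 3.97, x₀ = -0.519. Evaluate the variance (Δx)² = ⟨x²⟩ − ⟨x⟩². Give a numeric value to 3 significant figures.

0.0630

Compute ⟨x⟩ and ⟨x²⟩ separately, then (Δx)² = ⟨x²⟩ − ⟨x⟩².
Gaussian moments (u = x − x₀): ∫u^(2j)·e^(−2αu²) du = (2j−1)!!/(4α)^j · √(π/(2α)), odd powers integrate to 0; here √(π/(2α)) = 0.62902.
⟨x⟩ = -0.51900 and ⟨x²⟩ = 0.33233.
(Δx)² = 0.33233 − (-0.51900)² = 0.062972.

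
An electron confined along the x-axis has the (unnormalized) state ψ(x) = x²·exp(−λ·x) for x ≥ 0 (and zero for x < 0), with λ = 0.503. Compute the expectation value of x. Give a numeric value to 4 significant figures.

⟨x⟩ = ∫ x·|ψ|² dx / ∫|ψ|² dx (integrals over the domain).
Every integrand reduces to terms xʲ·e^(−2λx) on [0, ∞); use ∫₀^∞ xʲ·e^(−2λx) dx = j!/(2λ)^(j+1).
State is unnormalized: ∫|ψ|² dx = 23.293, and ∫ψ*·x·ψ dx = 115.77, so ⟨x⟩ = 115.77 / 23.293.
⟨x⟩ = 4.9702.

4.970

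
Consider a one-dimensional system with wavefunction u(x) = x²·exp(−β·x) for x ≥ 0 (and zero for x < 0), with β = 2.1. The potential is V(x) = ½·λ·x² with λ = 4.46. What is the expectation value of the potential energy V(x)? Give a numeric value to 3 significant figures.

⟨V⟩ = ∫ V(x)·|u|² dx / ∫|u|² dx.
Every integrand reduces to terms xʲ·e^(−2βx) on [0, ∞); use ∫₀^∞ xʲ·e^(−2βx) dx = j!/(2β)^(j+1).
State is unnormalized: ∫|u|² dx = 0.018364, and ∫u*·V(x)·u dx = 0.069645, so ⟨V⟩ = 0.069645 / 0.018364.
⟨V⟩ = 3.7925.

3.79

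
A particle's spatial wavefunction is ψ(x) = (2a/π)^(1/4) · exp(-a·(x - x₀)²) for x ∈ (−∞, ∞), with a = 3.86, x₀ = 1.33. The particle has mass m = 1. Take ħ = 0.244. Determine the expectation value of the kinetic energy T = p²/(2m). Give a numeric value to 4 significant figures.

T = −(ħ²/2m) d²/dx², so ⟨T⟩ = −(ħ²/2m) ∫ ψ*·ψ'' dx; with m = 1.
Gaussian moments (u = x − x₀): ∫u^(2j)·e^(−2au²) du = (2j−1)!!/(4a)^j · √(π/(2a)), odd powers integrate to 0; here √(π/(2a)) = 0.63792. Derivatives: d/dx e^(−au²) = −2au·e^(−au²), d²/dx² e^(−au²) = (4a²u² − 2a)·e^(−au²).
⟨T⟩ = 0.11490.

0.1149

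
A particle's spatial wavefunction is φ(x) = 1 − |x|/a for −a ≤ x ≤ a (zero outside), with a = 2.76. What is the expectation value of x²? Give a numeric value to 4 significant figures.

⟨x²⟩ = ∫ x²·|φ|² dx / ∫|φ|² dx (integrals over the domain).
φ is even, so ∫ over [−a, a] = 2∫₀ᵃ with φ = 1 − x/a there: ∫₀ᵃ (1 − x/a)² dx = a/3, ∫₀ᵃ x²(1 − x/a)² dx = a³/30, ∫₀ᵃ x⁴(1 − x/a)² dx = a⁵/105.
State is unnormalized: ∫|φ|² dx = 1.8400, and ∫φ*·x²·φ dx = 1.4016, so ⟨x²⟩ = 1.4016 / 1.8400.
⟨x²⟩ = 0.76176.

0.7618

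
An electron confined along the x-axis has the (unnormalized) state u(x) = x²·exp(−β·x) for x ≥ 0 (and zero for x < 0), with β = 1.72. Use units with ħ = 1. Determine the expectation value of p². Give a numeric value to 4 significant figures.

p² u = −ħ² d²u/dx²; ⟨p²⟩ = −ħ² ∫ u*·u'' dx / ∫|u|² dx.
Differentiate x²·exp(−β·x) with the product rule; every integrand then reduces to terms xʲ·e^(−2βx) on [0, ∞), with ∫₀^∞ xʲ·e^(−2βx) dx = j!/(2β)^(j+1).
State is unnormalized: ∫|u|² dx = 0.049822, and ∫u*·(−ħ² u'') dx = 0.049131, so ⟨p²⟩ = 0.049131 / 0.049822.
⟨p²⟩ = 0.98613.

0.9861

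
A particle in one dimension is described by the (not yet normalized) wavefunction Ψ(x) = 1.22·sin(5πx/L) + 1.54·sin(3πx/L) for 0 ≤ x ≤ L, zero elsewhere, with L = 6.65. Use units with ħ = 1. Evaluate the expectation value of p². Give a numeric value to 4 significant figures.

p² Ψ = −ħ² d²Ψ/dx²; ⟨p²⟩ = −ħ² ∫ Ψ*·Ψ'' dx / ∫|Ψ|² dx.
d²/dx² sin(jπx/L) = −(jπ/L)²·sin(jπx/L); on 0 ≤ x ≤ L, ∫sin²(jπx/L) dx = L/2 and ∫sin(jπx/L)·sin(lπx/L) dx = 0 for j ≠ l, so only diagonal terms survive in ∫|Ψ|² and ∫Ψ·Ψ″; ∫Ψ·Ψ′ dx = [Ψ²/2] between the walls = 0.
State is unnormalized: ∫|Ψ|² dx = 12.835, and ∫Ψ*·(−ħ² Ψ'') dx = 43.452, so ⟨p²⟩ = 43.452 / 12.835.
⟨p²⟩ = 3.3855.

3.386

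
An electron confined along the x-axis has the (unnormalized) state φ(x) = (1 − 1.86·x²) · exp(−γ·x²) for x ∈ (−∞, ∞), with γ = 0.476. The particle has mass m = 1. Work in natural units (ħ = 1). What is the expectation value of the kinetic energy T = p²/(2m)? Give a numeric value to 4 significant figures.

1.201

T = −(ħ²/2m) d²/dx², so ⟨T⟩ = −(ħ²/2m) ∫ φ*·φ'' dx / ∫|φ|² dx; with m = 1.
Expand each integrand as polynomial × e^(−2γx²) and use ∫x^(2j)·e^(−2γx²) dx = (2j−1)!!/(4γ)^j · √(π/(2γ)), odd powers → 0; here √(π/(2γ)) = 1.8166. Differentiate with the product rule, d/dx e^(−γx²) = −2γx·e^(−γx²).
State is unnormalized: ∫|φ|² dx = 3.4682, and ∫φ*·(−ħ²/2m · φ'') dx = 4.1652, so ⟨T⟩ = 4.1652 / 3.4682.
⟨T⟩ = 1.2010.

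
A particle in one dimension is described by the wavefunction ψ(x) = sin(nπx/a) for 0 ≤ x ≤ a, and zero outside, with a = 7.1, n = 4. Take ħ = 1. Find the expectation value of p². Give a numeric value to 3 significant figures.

3.13

p² ψ = −ħ² d²ψ/dx²; ⟨p²⟩ = −ħ² ∫ ψ*·ψ'' dx / ∫|ψ|² dx.
d/dx sin(nπx/a) = (nπ/a)·cos(nπx/a) and d²/dx² sin(nπx/a) = −(nπ/a)²·sin(nπx/a); on 0 ≤ x ≤ a, ∫sin²(nπx/a) dx = a/2 and ∫sin(nπx/a)·cos(nπx/a) dx = 0.
State is unnormalized: ∫|ψ|² dx = 3.5500, and ∫ψ*·(−ħ² ψ'') dx = 11.121, so ⟨p²⟩ = 11.121 / 3.5500.
⟨p²⟩ = 3.1326.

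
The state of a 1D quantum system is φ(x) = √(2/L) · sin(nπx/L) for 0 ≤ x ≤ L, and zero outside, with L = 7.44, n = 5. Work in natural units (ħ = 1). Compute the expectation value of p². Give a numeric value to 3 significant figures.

p² φ = −ħ² d²φ/dx²; ⟨p²⟩ = −ħ² ∫ φ*·φ'' dx.
d/dx sin(nπx/L) = (nπ/L)·cos(nπx/L) and d²/dx² sin(nπx/L) = −(nπ/L)²·sin(nπx/L); on 0 ≤ x ≤ L, ∫sin²(nπx/L) dx = L/2 and ∫sin(nπx/L)·cos(nπx/L) dx = 0.
⟨p²⟩ = 4.4575.

4.46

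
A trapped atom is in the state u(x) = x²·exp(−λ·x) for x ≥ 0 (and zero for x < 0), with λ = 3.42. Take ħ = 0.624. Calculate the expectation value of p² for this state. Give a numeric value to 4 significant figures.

p² u = −ħ² d²u/dx²; ⟨p²⟩ = −ħ² ∫ u*·u'' dx / ∫|u|² dx.
Differentiate x²·exp(−λ·x) with the product rule; every integrand then reduces to terms xʲ·e^(−2λx) on [0, ∞), with ∫₀^∞ xʲ·e^(−2λx) dx = j!/(2λ)^(j+1).
State is unnormalized: ∫|u|² dx = 0.0016030, and ∫u*·(−ħ² u'') dx = 0.0024335, so ⟨p²⟩ = 0.0024335 / 0.0016030.
⟨p²⟩ = 1.5181.

1.518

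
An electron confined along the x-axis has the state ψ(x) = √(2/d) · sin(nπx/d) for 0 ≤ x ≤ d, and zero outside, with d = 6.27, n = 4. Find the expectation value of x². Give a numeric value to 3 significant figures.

⟨x²⟩ = ∫ x²·|ψ|² dx (integrals over the domain).
With sin²θ = (1 − cos2θ)/2 on 0 ≤ x ≤ d: ∫sin²(nπx/d) dx = d/2, ∫x·sin²(nπx/d) dx = d²/4, ∫x²·sin²(nπx/d) dx = d³·(1/6 − 1/(4n²π²)); higher powers xᵏ the same way, integrating xᵏ·cos(2nπx/d) by parts.
⟨x²⟩ = 12.980.

13.0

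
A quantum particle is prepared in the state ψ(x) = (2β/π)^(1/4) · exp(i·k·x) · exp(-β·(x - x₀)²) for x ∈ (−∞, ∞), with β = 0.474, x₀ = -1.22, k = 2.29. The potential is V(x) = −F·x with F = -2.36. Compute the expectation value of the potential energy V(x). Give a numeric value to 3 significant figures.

⟨V⟩ = ∫ V(x)·|ψ|² dx.
Gaussian moments (u = x − x₀): ∫u^(2j)·e^(−2βu²) du = (2j−1)!!/(4β)^j · √(π/(2β)), odd powers integrate to 0; here √(π/(2β)) = 1.8204.
⟨V⟩ = -2.8792.

-2.88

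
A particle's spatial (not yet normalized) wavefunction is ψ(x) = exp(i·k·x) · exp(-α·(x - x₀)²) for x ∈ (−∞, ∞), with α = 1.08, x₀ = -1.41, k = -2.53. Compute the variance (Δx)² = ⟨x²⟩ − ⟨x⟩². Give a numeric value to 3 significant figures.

Compute ⟨x⟩ and ⟨x²⟩ separately, then (Δx)² = ⟨x²⟩ − ⟨x⟩².
Gaussian moments (u = x − x₀): ∫u^(2j)·e^(−2αu²) du = (2j−1)!!/(4α)^j · √(π/(2α)), odd powers integrate to 0; here √(π/(2α)) = 1.2060.
Normalization: ∫|ψ|² dx = 1.2060.
⟨x⟩ = -1.4100 and ⟨x²⟩ = 2.2196.
(Δx)² = 2.2196 − (-1.4100)² = 0.23148.

0.231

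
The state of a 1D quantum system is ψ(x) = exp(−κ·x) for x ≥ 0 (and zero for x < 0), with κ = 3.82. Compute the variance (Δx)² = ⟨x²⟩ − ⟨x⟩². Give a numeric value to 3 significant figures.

Compute ⟨x⟩ and ⟨x²⟩ separately, then (Δx)² = ⟨x²⟩ − ⟨x⟩².
Every integrand reduces to terms xʲ·e^(−2κx) on [0, ∞); use ∫₀^∞ xʲ·e^(−2κx) dx = j!/(2κ)^(j+1).
Normalization: ∫|ψ|² dx = 0.13089.
⟨x⟩ = 0.13089 and ⟨x²⟩ = 0.034264.
(Δx)² = 0.034264 − (0.13089)² = 0.017132.

0.0171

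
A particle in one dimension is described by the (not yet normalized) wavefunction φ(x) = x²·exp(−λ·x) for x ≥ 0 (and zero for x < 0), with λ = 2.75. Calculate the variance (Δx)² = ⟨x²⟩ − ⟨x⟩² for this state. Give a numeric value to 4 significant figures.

0.1653

Compute ⟨x⟩ and ⟨x²⟩ separately, then (Δx)² = ⟨x²⟩ − ⟨x⟩².
Every integrand reduces to terms xʲ·e^(−2λx) on [0, ∞); use ∫₀^∞ xʲ·e^(−2λx) dx = j!/(2λ)^(j+1).
Normalization: ∫|φ|² dx = 0.0047687.
⟨x⟩ = 0.90909 and ⟨x²⟩ = 0.99174.
(Δx)² = 0.99174 − (0.90909)² = 0.16529.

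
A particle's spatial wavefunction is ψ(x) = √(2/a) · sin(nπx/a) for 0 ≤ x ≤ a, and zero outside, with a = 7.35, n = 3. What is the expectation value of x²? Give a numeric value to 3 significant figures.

⟨x²⟩ = ∫ x²·|ψ|² dx (integrals over the domain).
With sin²θ = (1 − cos2θ)/2 on 0 ≤ x ≤ a: ∫sin²(nπx/a) dx = a/2, ∫x·sin²(nπx/a) dx = a²/4, ∫x²·sin²(nπx/a) dx = a³·(1/6 − 1/(4n²π²)); higher powers xᵏ the same way, integrating xᵏ·cos(2nπx/a) by parts.
⟨x²⟩ = 17.703.

17.7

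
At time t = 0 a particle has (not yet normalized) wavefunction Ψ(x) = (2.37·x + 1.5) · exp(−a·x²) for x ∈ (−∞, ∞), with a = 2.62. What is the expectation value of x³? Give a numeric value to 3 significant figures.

⟨x³⟩ = ∫ x³·|Ψ|² dx / ∫|Ψ|² dx (integrals over the domain).
Expand each integrand as polynomial × e^(−2ax²) and use ∫x^(2j)·e^(−2ax²) dx = (2j−1)!!/(4a)^j · √(π/(2a)), odd powers → 0; here √(π/(2a)) = 0.77430.
State is unnormalized: ∫|Ψ|² dx = 2.1572, and ∫Ψ*·x³·Ψ dx = 0.15038, so ⟨x³⟩ = 0.15038 / 2.1572.
⟨x³⟩ = 0.069710.

0.0697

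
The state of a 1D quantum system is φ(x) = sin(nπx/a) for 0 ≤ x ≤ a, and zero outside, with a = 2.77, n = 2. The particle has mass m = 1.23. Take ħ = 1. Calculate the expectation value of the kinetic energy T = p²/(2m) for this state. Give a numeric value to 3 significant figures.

T = −(ħ²/2m) d²/dx², so ⟨T⟩ = −(ħ²/2m) ∫ φ*·φ'' dx / ∫|φ|² dx; with m = 1.23.
d/dx sin(nπx/a) = (nπ/a)·cos(nπx/a) and d²/dx² sin(nπx/a) = −(nπ/a)²·sin(nπx/a); on 0 ≤ x ≤ a, ∫sin²(nπx/a) dx = a/2 and ∫sin(nπx/a)·cos(nπx/a) dx = 0.
State is unnormalized: ∫|φ|² dx = 1.3850, and ∫φ*·(−ħ²/2m · φ'') dx = 2.8968, so ⟨T⟩ = 2.8968 / 1.3850.
⟨T⟩ = 2.0915.

2.09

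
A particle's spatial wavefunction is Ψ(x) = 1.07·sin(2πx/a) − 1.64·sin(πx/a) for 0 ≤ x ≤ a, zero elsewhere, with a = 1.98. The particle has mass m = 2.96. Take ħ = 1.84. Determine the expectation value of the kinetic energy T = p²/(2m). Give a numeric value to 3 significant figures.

T = −(ħ²/2m) d²/dx², so ⟨T⟩ = −(ħ²/2m) ∫ Ψ*·Ψ'' dx / ∫|Ψ|² dx; with m = 2.96.
d²/dx² sin(jπx/a) = −(jπ/a)²·sin(jπx/a); on 0 ≤ x ≤ a, ∫sin²(jπx/a) dx = a/2 and ∫sin(jπx/a)·sin(lπx/a) dx = 0 for j ≠ l, so only diagonal terms survive in ∫|Ψ|² and ∫Ψ·Ψ″; ∫Ψ·Ψ′ dx = [Ψ²/2] between the walls = 0.
State is unnormalized: ∫|Ψ|² dx = 3.7962, and ∫Ψ*·(−ħ²/2m · Ψ'') dx = 10.361, so ⟨T⟩ = 10.361 / 3.7962.
⟨T⟩ = 2.7294.

2.73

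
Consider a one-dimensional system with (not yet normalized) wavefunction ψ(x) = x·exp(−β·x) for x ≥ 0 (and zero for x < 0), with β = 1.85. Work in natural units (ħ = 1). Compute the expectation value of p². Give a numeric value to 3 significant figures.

p² ψ = −ħ² d²ψ/dx²; ⟨p²⟩ = −ħ² ∫ ψ*·ψ'' dx / ∫|ψ|² dx.
Differentiate x·exp(−β·x) with the product rule; every integrand then reduces to terms xʲ·e^(−2βx) on [0, ∞), with ∫₀^∞ xʲ·e^(−2βx) dx = j!/(2β)^(j+1).
State is unnormalized: ∫|ψ|² dx = 0.039484, and ∫ψ*·(−ħ² ψ'') dx = 0.13514, so ⟨p²⟩ = 0.13514 / 0.039484.
⟨p²⟩ = 3.4225.

3.42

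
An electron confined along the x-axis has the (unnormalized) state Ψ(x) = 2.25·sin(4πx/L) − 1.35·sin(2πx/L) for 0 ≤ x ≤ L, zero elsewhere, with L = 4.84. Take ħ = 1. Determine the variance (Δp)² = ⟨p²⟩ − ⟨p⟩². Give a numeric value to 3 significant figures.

5.40

Compute ⟨p⟩ and ⟨p²⟩ separately; (Δp)² = ⟨p²⟩ − ⟨p⟩².
d²/dx² sin(jπx/L) = −(jπ/L)²·sin(jπx/L); on 0 ≤ x ≤ L, ∫sin²(jπx/L) dx = L/2 and ∫sin(jπx/L)·sin(lπx/L) dx = 0 for j ≠ l, so only diagonal terms survive in ∫|Ψ|² and ∫Ψ·Ψ″; ∫Ψ·Ψ′ dx = [Ψ²/2] between the walls = 0.
Normalization: ∫|Ψ|² dx = 16.662.
⟨p⟩ = 0.0000 and ⟨p²⟩ = 5.4028.
(Δp)² = 5.4028 − (0.0000)² = 5.4028.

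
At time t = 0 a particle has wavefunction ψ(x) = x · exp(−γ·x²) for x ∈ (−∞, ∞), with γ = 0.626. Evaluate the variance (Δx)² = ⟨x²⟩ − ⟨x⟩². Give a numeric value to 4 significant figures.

Compute ⟨x⟩ and ⟨x²⟩ separately, then (Δx)² = ⟨x²⟩ − ⟨x⟩².
Expand each integrand as polynomial × e^(−2γx²) and use ∫x^(2j)·e^(−2γx²) dx = (2j−1)!!/(4γ)^j · √(π/(2γ)), odd powers → 0; here √(π/(2γ)) = 1.5841.
Normalization: ∫|ψ|² dx = 0.63261.
⟨x⟩ = 0.0000 and ⟨x²⟩ = 1.1981.
(Δx)² = 1.1981 − (0.0000)² = 1.1981.

1.198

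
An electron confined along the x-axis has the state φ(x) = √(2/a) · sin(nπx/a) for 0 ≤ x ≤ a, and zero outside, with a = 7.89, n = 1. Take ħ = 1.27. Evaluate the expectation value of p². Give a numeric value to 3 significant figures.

p² φ = −ħ² d²φ/dx²; ⟨p²⟩ = −ħ² ∫ φ*·φ'' dx.
d/dx sin(nπx/a) = (nπ/a)·cos(nπx/a) and d²/dx² sin(nπx/a) = −(nπ/a)²·sin(nπx/a); on 0 ≤ x ≤ a, ∫sin²(nπx/a) dx = a/2 and ∫sin(nπx/a)·cos(nπx/a) dx = 0.
⟨p²⟩ = 0.25571.

0.256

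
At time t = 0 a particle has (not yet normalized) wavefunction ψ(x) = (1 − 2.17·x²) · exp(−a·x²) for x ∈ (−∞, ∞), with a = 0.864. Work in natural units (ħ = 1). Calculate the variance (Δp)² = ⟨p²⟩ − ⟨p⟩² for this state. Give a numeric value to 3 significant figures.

Compute ⟨p⟩ and ⟨p²⟩ separately; (Δp)² = ⟨p²⟩ − ⟨p⟩².
Expand each integrand as polynomial × e^(−2ax²) and use ∫x^(2j)·e^(−2ax²) dx = (2j−1)!!/(4a)^j · √(π/(2a)), odd powers → 0; here √(π/(2a)) = 1.3484. Differentiate with the product rule, d/dx e^(−ax²) = −2ax·e^(−ax²).
Normalization: ∫|ψ|² dx = 1.2499.
⟨p⟩ = 0.0000 and ⟨p²⟩ = 4.6749.
(Δp)² = 4.6749 − (0.0000)² = 4.6749.

4.67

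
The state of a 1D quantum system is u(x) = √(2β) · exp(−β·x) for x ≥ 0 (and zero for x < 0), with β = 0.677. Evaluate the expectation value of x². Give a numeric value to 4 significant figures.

1.091

⟨x²⟩ = ∫ x²·|u|² dx (integrals over the domain).
Every integrand reduces to terms xʲ·e^(−2βx) on [0, ∞); use ∫₀^∞ xʲ·e^(−2βx) dx = j!/(2β)^(j+1).
⟨x²⟩ = 1.0909.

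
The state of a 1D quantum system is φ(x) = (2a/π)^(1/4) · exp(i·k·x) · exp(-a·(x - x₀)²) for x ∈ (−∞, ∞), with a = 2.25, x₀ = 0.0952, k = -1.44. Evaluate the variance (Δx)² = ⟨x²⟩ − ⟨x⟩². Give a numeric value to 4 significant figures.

0.1111

Compute ⟨x⟩ and ⟨x²⟩ separately, then (Δx)² = ⟨x²⟩ − ⟨x⟩².
Gaussian moments (u = x − x₀): ∫u^(2j)·e^(−2au²) du = (2j−1)!!/(4a)^j · √(π/(2a)), odd powers integrate to 0; here √(π/(2a)) = 0.83554.
⟨x⟩ = 0.095200 and ⟨x²⟩ = 0.12017.
(Δx)² = 0.12017 − (0.095200)² = 0.11111.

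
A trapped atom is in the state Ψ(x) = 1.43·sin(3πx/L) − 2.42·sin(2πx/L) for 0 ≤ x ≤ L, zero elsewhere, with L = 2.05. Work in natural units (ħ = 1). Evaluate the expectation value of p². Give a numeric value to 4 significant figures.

12.43

p² Ψ = −ħ² d²Ψ/dx²; ⟨p²⟩ = −ħ² ∫ Ψ*·Ψ'' dx / ∫|Ψ|² dx.
d²/dx² sin(jπx/L) = −(jπ/L)²·sin(jπx/L); on 0 ≤ x ≤ L, ∫sin²(jπx/L) dx = L/2 and ∫sin(jπx/L)·sin(lπx/L) dx = 0 for j ≠ l, so only diagonal terms survive in ∫|Ψ|² and ∫Ψ·Ψ″; ∫Ψ·Ψ′ dx = [Ψ²/2] between the walls = 0.
State is unnormalized: ∫|Ψ|² dx = 8.0988, and ∫Ψ*·(−ħ² Ψ'') dx = 100.69, so ⟨p²⟩ = 100.69 / 8.0988.
⟨p²⟩ = 12.433.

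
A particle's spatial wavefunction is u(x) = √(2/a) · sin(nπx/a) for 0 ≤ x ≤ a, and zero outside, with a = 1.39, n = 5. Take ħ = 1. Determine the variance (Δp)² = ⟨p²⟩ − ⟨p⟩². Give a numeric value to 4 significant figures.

127.7

Compute ⟨p⟩ and ⟨p²⟩ separately; (Δp)² = ⟨p²⟩ − ⟨p⟩².
d/dx sin(nπx/a) = (nπ/a)·cos(nπx/a) and d²/dx² sin(nπx/a) = −(nπ/a)²·sin(nπx/a); on 0 ≤ x ≤ a, ∫sin²(nπx/a) dx = a/2 and ∫sin(nπx/a)·cos(nπx/a) dx = 0.
⟨p⟩ = 0.0000 and ⟨p²⟩ = 127.71.
(Δp)² = 127.71 − (0.0000)² = 127.71.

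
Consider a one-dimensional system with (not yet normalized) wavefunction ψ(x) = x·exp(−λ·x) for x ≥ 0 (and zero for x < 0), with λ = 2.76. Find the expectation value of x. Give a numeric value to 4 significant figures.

⟨x⟩ = ∫ x·|ψ|² dx / ∫|ψ|² dx (integrals over the domain).
Every integrand reduces to terms xʲ·e^(−2λx) on [0, ∞); use ∫₀^∞ xʲ·e^(−2λx) dx = j!/(2λ)^(j+1).
State is unnormalized: ∫|ψ|² dx = 0.011891, and ∫ψ*·x·ψ dx = 0.0064624, so ⟨x⟩ = 0.0064624 / 0.011891.
⟨x⟩ = 0.54348.

0.5435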